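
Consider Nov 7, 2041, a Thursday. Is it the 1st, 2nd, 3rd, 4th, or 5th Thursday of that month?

Day 7 falls in week ⌈7/7⌉ of the month.
Days 1–7 hold the 1st Thursday, 8–14 the 2nd, 15–21 the 3rd, 22–28 the 4th, 29–31 the 5th.
7 is in the range for the 1st.

1st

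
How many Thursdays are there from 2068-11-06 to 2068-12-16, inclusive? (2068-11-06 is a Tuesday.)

6

2068-11-06 is a Tuesday; the first Thursday on or after it is 2068-11-08 (2 days later).
From 2068-11-08 to 2068-12-16: 22 + 16 = 38 days (rest of November, December).
38 ÷ 7 = 5 full weeks with remainder 3, so 5 more Thursdays after the first → 6.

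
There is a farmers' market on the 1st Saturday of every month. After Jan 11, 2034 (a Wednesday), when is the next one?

Feb 4, 2034

Jan 2034 starts on a Sunday, so its 1st Saturday is Jan 7, 2034 (6 days in).
That is not after Jan 11, 2034, so look at Feb 2034.
Feb 2034 starts on a Wednesday, so its 1st Saturday is Feb 4, 2034 (3 days in).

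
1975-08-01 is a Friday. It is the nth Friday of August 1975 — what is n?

Day 1 falls in week ⌈1/7⌉ of the month.
Days 1–7 hold the 1st Friday, 8–14 the 2nd, 15–21 the 3rd, 22–28 the 4th, 29–31 the 5th.
1 is in the range for the 1st.

1st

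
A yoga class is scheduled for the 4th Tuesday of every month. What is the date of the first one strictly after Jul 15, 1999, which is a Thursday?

Jul 27, 1999

Jul 1999 starts on a Thursday; its first Tuesday is the 6th, so the 4th Tuesday is the 27th — Jul 27, 1999.
Jul 27, 1999 is after Jul 15, 1999, so that is the next one.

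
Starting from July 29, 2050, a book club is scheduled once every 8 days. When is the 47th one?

The 47th occurrence is 46 intervals after the first: 46 × 8 = 368 days after July 29, 2050.
July has 31 days — 2 days to the end of July leaves 366.
August has 31 days (335 left).
September has 30 days (305 left).
October has 31 days (274 left).
November has 30 days (244 left).
December has 31 days (213 left).
January has 31 days (182 left).
February has 28 days (154 left).
March has 31 days (123 left).
April has 30 days (93 left).
May has 31 days (62 left).
June has 30 days (32 left).
July has 31 days (1 left).
1 day into August → August 1, 2051.

August 1, 2051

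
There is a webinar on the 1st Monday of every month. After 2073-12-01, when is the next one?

2073-12-04

December 2073 starts on a Friday, so its 1st Monday is 2073-12-04 (3 days in).
2073-12-04 is after 2073-12-01, so that is the next one.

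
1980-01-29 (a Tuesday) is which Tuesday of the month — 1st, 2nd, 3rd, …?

Day 29 falls in week ⌈29/7⌉ of the month.
Days 1–7 hold the 1st Tuesday, 8–14 the 2nd, 15–21 the 3rd, 22–28 the 4th, 29–31 the 5th.
29 is in the range for the 5th.

5th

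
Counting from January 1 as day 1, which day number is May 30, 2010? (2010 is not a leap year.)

Days in months before May: 31 + 28 + 31 + 30 = 120.
Plus 30 days into May → day 150.

150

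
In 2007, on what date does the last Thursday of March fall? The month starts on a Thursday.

March 2007 begins on a Thursday, so the first Thursday is March 1.
March 2007 has 31 days. Adding weeks: 1, 8, 15, 22, 29 — the last one ≤ 31 is the 29th.

29 March 2007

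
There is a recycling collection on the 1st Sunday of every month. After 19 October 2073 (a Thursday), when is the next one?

October 2073 starts on a Sunday, so its 1st Sunday is 1 October 2073.
That is not after 19 October 2073, so look at November 2073.
November 2073 starts on a Wednesday, so its 1st Sunday is 5 November 2073 (4 days in).

5 November 2073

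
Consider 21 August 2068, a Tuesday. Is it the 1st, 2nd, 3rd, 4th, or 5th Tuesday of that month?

Day 21 falls in week ⌈21/7⌉ of the month.
Days 1–7 hold the 1st Tuesday, 8–14 the 2nd, 15–21 the 3rd, 22–28 the 4th, 29–31 the 5th.
21 is in the range for the 3rd.

3rd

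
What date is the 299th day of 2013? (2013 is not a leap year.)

26 October 2013

January has 31 days (299 − 31 = 268 remain).
February has 28 days (268 − 28 = 240 remain).
March has 31 days (240 − 31 = 209 remain).
April has 30 days (209 − 30 = 179 remain).
May has 31 days (179 − 31 = 148 remain).
June has 30 days (148 − 30 = 118 remain).
July has 31 days (118 − 31 = 87 remain).
August has 31 days (87 − 31 = 56 remain).
September has 30 days (56 − 30 = 26 remain).
26 into October → October 26.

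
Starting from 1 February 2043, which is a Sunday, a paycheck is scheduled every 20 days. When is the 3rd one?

13 March 2043

The 3rd occurrence is 2 intervals after the first: 2 × 20 = 40 days after 1 February 2043.
February has 28 days — 27 days to the end of February leaves 13.
13 days into March → 13 March 2043.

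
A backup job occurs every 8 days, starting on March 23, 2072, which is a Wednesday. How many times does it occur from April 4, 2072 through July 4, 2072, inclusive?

Occurrences land 8·i days after March 23, 2072 for i = 0, 1, 2, …
April 4, 2072 is 12 days after the start; 12 ÷ 8 = 1 remainder 4; since the remainder is 4, round up to i = 2. First occurrence in the window: #3 on April 8, 2072 (2×8 = 16 days in).
July 4, 2072 is 103 days after the start; 103 ÷ 8 = 12 remainder 7. Last occurrence in the window: #13 on June 27, 2072.
Occurrences #3 through #13: 11 in total.

11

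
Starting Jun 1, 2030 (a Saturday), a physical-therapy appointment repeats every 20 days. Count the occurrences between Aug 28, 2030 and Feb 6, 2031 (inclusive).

Occurrences land 20·i days after Jun 1, 2030 for i = 0, 1, 2, …
Aug 28, 2030 is 88 days after the start; 88 ÷ 20 = 4 remainder 8; since the remainder is 8, round up to i = 5. First occurrence in the window: #6 on Sep 9, 2030 (5×20 = 100 days in).
Feb 6, 2031 is 250 days after the start; 250 ÷ 20 = 12 remainder 10. Last occurrence in the window: #13 on Jan 27, 2031.
Occurrences #6 through #13: 8 in total.

8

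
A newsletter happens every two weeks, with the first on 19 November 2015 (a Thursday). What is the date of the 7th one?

11 February 2016

The 7th occurrence is 6 intervals after the first: 6 × 14 = 84 days after 19 November 2015.
November has 30 days — 11 days to the end of November leaves 73.
December has 31 days (42 left).
January has 31 days (11 left).
11 days into February → 11 February 2016.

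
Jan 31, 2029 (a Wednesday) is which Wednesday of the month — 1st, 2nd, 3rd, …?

5th

Day 31 falls in week ⌈31/7⌉ of the month.
Days 1–7 hold the 1st Wednesday, 8–14 the 2nd, 15–21 the 3rd, 22–28 the 4th, 29–31 the 5th.
31 is in the range for the 5th.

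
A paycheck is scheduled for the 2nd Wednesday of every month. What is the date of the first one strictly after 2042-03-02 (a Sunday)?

2042-03-12

March 2042 starts on a Saturday; its first Wednesday is the 5th, so the 2nd Wednesday is the 12th — 2042-03-12.
2042-03-12 is after 2042-03-02, so that is the next one.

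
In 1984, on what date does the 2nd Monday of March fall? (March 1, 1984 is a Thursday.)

12 March 1984

March 1984 begins on a Thursday, so the first Monday is March 5 (4 days later).
The 2nd Monday is 1 weeks later: 5 + 7 = 12.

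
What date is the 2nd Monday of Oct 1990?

Oct 8, 1990

Oct 1990 begins on a Monday, so the first Monday is Oct 1.
The 2nd Monday is 1 weeks later: 1 + 7 = 8.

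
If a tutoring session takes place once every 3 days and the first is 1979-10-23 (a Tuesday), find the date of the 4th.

The 4th occurrence is 3 intervals after the first: 3 × 3 = 9 days after 1979-10-23.
October has 31 days — 8 days to the end of October leaves 1.
1 day into November → 1979-11-01.

1979-11-01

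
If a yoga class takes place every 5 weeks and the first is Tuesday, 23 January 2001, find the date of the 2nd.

27 February 2001

The 2nd occurrence is 1 interval after the first: 1 × 35 = 35 days after 23 January 2001.
January has 31 days — 8 days to the end of January leaves 27.
27 days into February → 27 February 2001.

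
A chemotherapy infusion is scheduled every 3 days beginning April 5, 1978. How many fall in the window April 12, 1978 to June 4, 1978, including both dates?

Occurrences land 3·i days after April 5, 1978 for i = 0, 1, 2, …
April 12, 1978 is 7 days after the start; 7 ÷ 3 = 2 remainder 1; since the remainder is 1, round up to i = 3. First occurrence in the window: #4 on April 14, 1978 (3×3 = 9 days in).
June 4, 1978 is 60 days after the start; 60 ÷ 3 = 20 remainder 0. Last occurrence in the window: #21 on June 4, 1978.
Occurrences #4 through #21: 18 in total.

18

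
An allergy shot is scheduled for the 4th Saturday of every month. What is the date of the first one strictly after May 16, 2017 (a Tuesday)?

May 2017 starts on a Monday; its first Saturday is the 6th, so the 4th Saturday is the 27th — May 27, 2017.
May 27, 2017 is after May 16, 2017, so that is the next one.

May 27, 2017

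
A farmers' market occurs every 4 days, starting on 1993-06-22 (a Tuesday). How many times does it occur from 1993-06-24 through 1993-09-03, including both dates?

18

Occurrences land 4·i days after 1993-06-22 for i = 0, 1, 2, …
1993-06-24 is 2 days after the start; 2 ÷ 4 = 0 remainder 2; since the remainder is 2, round up to i = 1. First occurrence in the window: #2 on 1993-06-26 (1×4 = 4 days in).
1993-09-03 is 73 days after the start; 73 ÷ 4 = 18 remainder 1. Last occurrence in the window: #19 on 1993-09-02.
Occurrences #2 through #19: 18 in total.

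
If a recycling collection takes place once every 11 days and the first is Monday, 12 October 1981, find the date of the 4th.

The 4th occurrence is 3 intervals after the first: 3 × 11 = 33 days after 12 October 1981.
October has 31 days — 19 days to the end of October leaves 14.
14 days into November → 14 November 1981.

14 November 1981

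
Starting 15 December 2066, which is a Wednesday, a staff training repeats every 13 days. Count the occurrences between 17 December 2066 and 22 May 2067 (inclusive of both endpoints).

12

Occurrences land 13·i days after 15 December 2066 for i = 0, 1, 2, …
17 December 2066 is 2 days after the start; 2 ÷ 13 = 0 remainder 2; since the remainder is 2, round up to i = 1. First occurrence in the window: #2 on 28 December 2066 (1×13 = 13 days in).
22 May 2067 is 158 days after the start; 158 ÷ 13 = 12 remainder 2. Last occurrence in the window: #13 on 20 May 2067.
Occurrences #2 through #13: 12 in total.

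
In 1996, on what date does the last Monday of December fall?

The first Monday of December 1996 is December 2.
December 1996 has 31 days. Adding weeks: 2, 9, 16, 23, 30 — the last one ≤ 31 is the 30th.

30 December 1996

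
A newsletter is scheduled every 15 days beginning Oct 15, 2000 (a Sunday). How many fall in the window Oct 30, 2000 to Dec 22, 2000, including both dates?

4

Occurrences land 15·i days after Oct 15, 2000 for i = 0, 1, 2, …
Oct 30, 2000 is 15 days after the start; 15 ÷ 15 = 1 remainder 0. First occurrence in the window: #2 on Oct 30, 2000 (1×15 = 15 days in).
Dec 22, 2000 is 68 days after the start; 68 ÷ 15 = 4 remainder 8. Last occurrence in the window: #5 on Dec 14, 2000.
Occurrences #2 through #5: 4 in total.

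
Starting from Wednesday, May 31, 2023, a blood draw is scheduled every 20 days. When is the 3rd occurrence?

The 3rd occurrence is 2 intervals after the first: 2 × 20 = 40 days after May 31, 2023.
May has 31 days — 0 days to the end of May leaves 40.
June has 30 days (10 left).
10 days into July → July 10, 2023.

July 10, 2023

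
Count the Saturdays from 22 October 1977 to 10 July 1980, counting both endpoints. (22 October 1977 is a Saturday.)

142

22 October 1977 is a Saturday; the first Saturday on or after it is 22 October 1977.
From 22 October 1977 to 10 July 1980: 70 + 365 + 365 + 192 = 992 days (rest of 1977, 1978, 1979, to 10 July 1980 in 1980).
992 ÷ 7 = 141 full weeks with remainder 5, so 141 more Saturdays after the first → 142.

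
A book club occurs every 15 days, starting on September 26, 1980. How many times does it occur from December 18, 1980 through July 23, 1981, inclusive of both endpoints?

Occurrences land 15·i days after September 26, 1980 for i = 0, 1, 2, …
December 18, 1980 is 83 days after the start; 83 ÷ 15 = 5 remainder 8; since the remainder is 8, round up to i = 6. First occurrence in the window: #7 on December 25, 1980 (6×15 = 90 days in).
July 23, 1981 is 300 days after the start; 300 ÷ 15 = 20 remainder 0. Last occurrence in the window: #21 on July 23, 1981.
Occurrences #7 through #21: 15 in total.

15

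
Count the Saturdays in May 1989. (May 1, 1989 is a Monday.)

May 1, 1989 is a Monday; the first Saturday on or after it is May 6, 1989 (5 days later).
From May 6, 1989 to May 31, 1989 is 31 − 6 = 25 days.
25 ÷ 7 = 3 full weeks with remainder 4, so 3 more Saturdays after the first → 4.

4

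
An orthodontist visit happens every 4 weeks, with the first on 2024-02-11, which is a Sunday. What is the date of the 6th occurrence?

The 6th occurrence is 5 intervals after the first: 5 × 28 = 140 days after 2024-02-11.
February has 29 days — 18 days to the end of February leaves 122.
March has 31 days (91 left).
April has 30 days (61 left).
May has 31 days (30 left).
30 days into June → 2024-06-30.

2024-06-30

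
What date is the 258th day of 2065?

Jan has 31 days (258 − 31 = 227 remain).
Feb has 28 days (227 − 28 = 199 remain).
Mar has 31 days (199 − 31 = 168 remain).
Apr has 30 days (168 − 30 = 138 remain).
May has 31 days (138 − 31 = 107 remain).
Jun has 30 days (107 − 30 = 77 remain).
Jul has 31 days (77 − 31 = 46 remain).
Aug has 31 days (46 − 31 = 15 remain).
15 into Sep → Sep 15.

Sep 15, 2065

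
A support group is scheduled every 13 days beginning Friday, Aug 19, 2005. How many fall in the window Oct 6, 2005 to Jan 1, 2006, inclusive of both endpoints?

7

Occurrences land 13·i days after Aug 19, 2005 for i = 0, 1, 2, …
Oct 6, 2005 is 48 days after the start; 48 ÷ 13 = 3 remainder 9; since the remainder is 9, round up to i = 4. First occurrence in the window: #5 on Oct 10, 2005 (4×13 = 52 days in).
Jan 1, 2006 is 135 days after the start; 135 ÷ 13 = 10 remainder 5. Last occurrence in the window: #11 on Dec 27, 2005.
Occurrences #5 through #11: 7 in total.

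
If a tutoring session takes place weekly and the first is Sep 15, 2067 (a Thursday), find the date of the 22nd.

The 22nd occurrence is 21 intervals after the first: 21 × 7 = 147 days after Sep 15, 2067.
Sep has 30 days — 15 days to the end of Sep leaves 132.
Oct has 31 days (101 left).
Nov has 30 days (71 left).
Dec has 31 days (40 left).
Jan has 31 days (9 left).
9 days into Feb → Feb 9, 2068.

Feb 9, 2068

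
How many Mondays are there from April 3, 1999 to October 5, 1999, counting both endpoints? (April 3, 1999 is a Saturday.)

April 3, 1999 is a Saturday; the first Monday on or after it is April 5, 1999 (2 days later).
From April 5, 1999 to October 5, 1999: 25 + 31 + 30 + 31 + 31 + 30 + 5 = 183 days (rest of April, May, June, July, August, September, October).
183 ÷ 7 = 26 full weeks with remainder 1, so 26 more Mondays after the first → 27.

27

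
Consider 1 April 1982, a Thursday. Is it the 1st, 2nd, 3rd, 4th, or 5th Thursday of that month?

Day 1 falls in week ⌈1/7⌉ of the month.
Days 1–7 hold the 1st Thursday, 8–14 the 2nd, 15–21 the 3rd, 22–28 the 4th, 29–31 the 5th.
1 is in the range for the 1st.

1st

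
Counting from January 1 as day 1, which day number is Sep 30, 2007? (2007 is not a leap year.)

Days in months before Sep: 31 + 28 + 31 + 30 + 31 + 30 + 31 + 31 = 243.
Plus 30 days into Sep → day 273.

273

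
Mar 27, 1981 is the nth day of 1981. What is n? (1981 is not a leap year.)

Days in months before Mar: 31 + 28 = 59.
Plus 27 days into Mar → day 86.

86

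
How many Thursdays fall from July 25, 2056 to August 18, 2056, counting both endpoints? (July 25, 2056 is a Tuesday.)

4

July 25, 2056 is a Tuesday; the first Thursday on or after it is July 27, 2056 (2 days later).
From July 27, 2056 to August 18, 2056: 4 + 18 = 22 days (rest of July, August).
22 ÷ 7 = 3 full weeks with remainder 1, so 3 more Thursdays after the first → 4.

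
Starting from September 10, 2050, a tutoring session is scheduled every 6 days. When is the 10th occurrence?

The 10th occurrence is 9 intervals after the first: 9 × 6 = 54 days after September 10, 2050.
September has 30 days — 20 days to the end of September leaves 34.
October has 31 days (3 left).
3 days into November → November 3, 2050.

November 3, 2050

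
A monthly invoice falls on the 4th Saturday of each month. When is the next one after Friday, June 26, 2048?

June 27, 2048

June 2048 starts on a Monday; its first Saturday is the 6th, so the 4th Saturday is the 27th — June 27, 2048.
June 27, 2048 is after June 26, 2048, so that is the next one.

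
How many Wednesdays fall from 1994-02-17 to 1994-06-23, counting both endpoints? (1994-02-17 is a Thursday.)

1994-02-17 is a Thursday; the first Wednesday on or after it is 1994-02-23 (6 days later).
From 1994-02-23 to 1994-06-23: 5 + 31 + 30 + 31 + 23 = 120 days (rest of February, March, April, May, June).
120 ÷ 7 = 17 full weeks with remainder 1, so 17 more Wednesdays after the first → 18.

18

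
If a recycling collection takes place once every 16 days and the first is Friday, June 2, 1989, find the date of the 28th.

August 8, 1990

The 28th occurrence is 27 intervals after the first: 27 × 16 = 432 days after June 2, 1989.
June has 30 days — 28 days to the end of June leaves 404.
From end of June to end of 1989 is 184 days (220 left).
January has 31 days (189 left).
February has 28 days (161 left).
March has 31 days (130 left).
April has 30 days (100 left).
May has 31 days (69 left).
June has 30 days (39 left).
July has 31 days (8 left).
8 days into August → August 8, 1990.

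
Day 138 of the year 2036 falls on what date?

May 17, 2036

Jan has 31 days (138 − 31 = 107 remain).
Feb has 29 days (107 − 29 = 78 remain).
Mar has 31 days (78 − 31 = 47 remain).
Apr has 30 days (47 − 30 = 17 remain).
17 into May → May 17.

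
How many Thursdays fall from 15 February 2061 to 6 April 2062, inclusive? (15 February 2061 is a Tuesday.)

60

15 February 2061 is a Tuesday; the first Thursday on or after it is 17 February 2061 (2 days later).
From 17 February 2061 to 6 April 2062: 317 + 96 = 413 days (rest of 2061, to 6 April 2062 in 2062).
413 ÷ 7 = 59 full weeks with remainder 0, so 59 more Thursdays after the first → 60.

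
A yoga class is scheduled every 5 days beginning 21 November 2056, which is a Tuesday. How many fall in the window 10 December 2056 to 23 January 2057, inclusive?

Occurrences land 5·i days after 21 November 2056 for i = 0, 1, 2, …
10 December 2056 is 19 days after the start; 19 ÷ 5 = 3 remainder 4; since the remainder is 4, round up to i = 4. First occurrence in the window: #5 on 11 December 2056 (4×5 = 20 days in).
23 January 2057 is 63 days after the start; 63 ÷ 5 = 12 remainder 3. Last occurrence in the window: #13 on 20 January 2057.
Occurrences #5 through #13: 9 in total.

9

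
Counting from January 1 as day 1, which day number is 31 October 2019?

Days in months before October: 31 + 28 + 31 + 30 + 31 + 30 + 31 + 31 + 30 = 273.
Plus 31 days into October → day 304.

304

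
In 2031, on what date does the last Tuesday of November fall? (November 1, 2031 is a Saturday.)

November 2031 begins on a Saturday, so the first Tuesday is November 4 (3 days later).
November 2031 has 30 days. Adding weeks: 4, 11, 18, 25 — the last one ≤ 30 is the 25th.

2031-11-25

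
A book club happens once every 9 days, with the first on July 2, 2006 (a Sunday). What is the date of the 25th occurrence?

February 3, 2007

The 25th occurrence is 24 intervals after the first: 24 × 9 = 216 days after July 2, 2006.
July has 31 days — 29 days to the end of July leaves 187.
August has 31 days (156 left).
September has 30 days (126 left).
October has 31 days (95 left).
November has 30 days (65 left).
December has 31 days (34 left).
January has 31 days (3 left).
3 days into February → February 3, 2007.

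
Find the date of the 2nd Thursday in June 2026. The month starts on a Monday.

June 2026 begins on a Monday, so the first Thursday is June 4 (3 days later).
The 2nd Thursday is 1 weeks later: 4 + 7 = 11.

11 June 2026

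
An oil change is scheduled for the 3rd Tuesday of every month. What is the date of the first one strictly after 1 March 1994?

15 March 1994

March 1994 starts on a Tuesday; its first Tuesday is the 1st, so the 3rd Tuesday is the 15th — 15 March 1994.
15 March 1994 is after 1 March 1994, so that is the next one.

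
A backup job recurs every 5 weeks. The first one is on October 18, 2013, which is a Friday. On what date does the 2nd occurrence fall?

The 2nd occurrence is 1 interval after the first: 1 × 35 = 35 days after October 18, 2013.
October has 31 days — 13 days to the end of October leaves 22.
22 days into November → November 22, 2013.

November 22, 2013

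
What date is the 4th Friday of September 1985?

September 27, 1985

The first Friday of September 1985 is September 6.
The 4th Friday is 3 weeks later: 6 + 21 = 27.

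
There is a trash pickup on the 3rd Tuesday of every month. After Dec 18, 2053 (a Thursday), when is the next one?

Jan 20, 2054

Dec 2053 starts on a Monday; its first Tuesday is the 2nd, so the 3rd Tuesday is the 16th — Dec 16, 2053.
That is not after Dec 18, 2053, so look at Jan 2054.
Jan 2054 starts on a Thursday; its first Tuesday is the 6th, so the 3rd Tuesday is the 20th — Jan 20, 2054.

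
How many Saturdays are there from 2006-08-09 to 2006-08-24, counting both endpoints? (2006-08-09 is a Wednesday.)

2006-08-09 is a Wednesday; the first Saturday on or after it is 2006-08-12 (3 days later).
From 2006-08-12 to 2006-08-24 is 24 − 12 = 12 days.
12 ÷ 7 = 1 full weeks with remainder 5, so 1 more Saturdays after the first → 2.

2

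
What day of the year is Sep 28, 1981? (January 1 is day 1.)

Days in months before Sep: 31 + 28 + 31 + 30 + 31 + 30 + 31 + 31 = 243.
Plus 28 days into Sep → day 271.

271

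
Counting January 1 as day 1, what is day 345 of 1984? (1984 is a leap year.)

December 10, 1984

January has 31 days (345 − 31 = 314 remain).
February has 29 days (314 − 29 = 285 remain).
March has 31 days (285 − 31 = 254 remain).
April has 30 days (254 − 30 = 224 remain).
May has 31 days (224 − 31 = 193 remain).
June has 30 days (193 − 30 = 163 remain).
July has 31 days (163 − 31 = 132 remain).
August has 31 days (132 − 31 = 101 remain).
September has 30 days (101 − 30 = 71 remain).
October has 31 days (71 − 31 = 40 remain).
November has 30 days (40 − 30 = 10 remain).
10 into December → December 10.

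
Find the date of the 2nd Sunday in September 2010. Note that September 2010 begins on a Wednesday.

September 12, 2010

September 2010 begins on a Wednesday, so the first Sunday is September 5 (4 days later).
The 2nd Sunday is 1 weeks later: 5 + 7 = 12.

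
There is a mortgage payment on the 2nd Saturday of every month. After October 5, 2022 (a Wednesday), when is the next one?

October 8, 2022

October 2022 starts on a Saturday; its first Saturday is the 1st, so the 2nd Saturday is the 8th — October 8, 2022.
October 8, 2022 is after October 5, 2022, so that is the next one.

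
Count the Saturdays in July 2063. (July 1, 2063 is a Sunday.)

4

July 1, 2063 is a Sunday; the first Saturday on or after it is July 7, 2063 (6 days later).
From July 7, 2063 to July 31, 2063 is 31 − 7 = 24 days.
24 ÷ 7 = 3 full weeks with remainder 3, so 3 more Saturdays after the first → 4.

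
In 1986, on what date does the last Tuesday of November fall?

The first Tuesday of November 1986 is November 4.
November 1986 has 30 days. Adding weeks: 4, 11, 18, 25 — the last one ≤ 30 is the 25th.

25 November 1986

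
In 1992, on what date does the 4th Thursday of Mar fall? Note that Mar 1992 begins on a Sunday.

Mar 1992 begins on a Sunday, so the first Thursday is Mar 5 (4 days later).
The 4th Thursday is 3 weeks later: 5 + 21 = 26.

Mar 26, 1992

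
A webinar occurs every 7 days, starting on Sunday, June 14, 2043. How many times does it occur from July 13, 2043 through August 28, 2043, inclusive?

Occurrences land 7·i days after June 14, 2043 for i = 0, 1, 2, …
July 13, 2043 is 29 days after the start; 29 ÷ 7 = 4 remainder 1; since the remainder is 1, round up to i = 5. First occurrence in the window: #6 on July 19, 2043 (5×7 = 35 days in).
August 28, 2043 is 75 days after the start; 75 ÷ 7 = 10 remainder 5. Last occurrence in the window: #11 on August 23, 2043.
Occurrences #6 through #11: 6 in total.

6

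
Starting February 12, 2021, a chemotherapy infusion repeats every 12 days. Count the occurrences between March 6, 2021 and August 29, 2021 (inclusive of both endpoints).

Occurrences land 12·i days after February 12, 2021 for i = 0, 1, 2, …
March 6, 2021 is 22 days after the start; 22 ÷ 12 = 1 remainder 10; since the remainder is 10, round up to i = 2. First occurrence in the window: #3 on March 8, 2021 (2×12 = 24 days in).
August 29, 2021 is 198 days after the start; 198 ÷ 12 = 16 remainder 6. Last occurrence in the window: #17 on August 23, 2021.
Occurrences #3 through #17: 15 in total.

15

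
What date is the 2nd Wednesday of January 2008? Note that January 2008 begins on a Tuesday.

9 January 2008

January 2008 begins on a Tuesday, so the first Wednesday is January 2 (1 day later).
The 2nd Wednesday is 1 weeks later: 2 + 7 = 9.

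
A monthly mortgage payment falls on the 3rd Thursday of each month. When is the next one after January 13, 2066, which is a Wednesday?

January 2066 starts on a Friday; its first Thursday is the 7th, so the 3rd Thursday is the 21st — January 21, 2066.
January 21, 2066 is after January 13, 2066, so that is the next one.

January 21, 2066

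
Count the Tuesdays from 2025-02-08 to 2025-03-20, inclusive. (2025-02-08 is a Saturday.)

2025-02-08 is a Saturday; the first Tuesday on or after it is 2025-02-11 (3 days later).
From 2025-02-11 to 2025-03-20: 17 + 20 = 37 days (rest of February, March).
37 ÷ 7 = 5 full weeks with remainder 2, so 5 more Tuesdays after the first → 6.

6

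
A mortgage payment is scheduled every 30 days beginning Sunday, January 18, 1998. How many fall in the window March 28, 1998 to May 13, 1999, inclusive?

14

Occurrences land 30·i days after January 18, 1998 for i = 0, 1, 2, …
March 28, 1998 is 69 days after the start; 69 ÷ 30 = 2 remainder 9; since the remainder is 9, round up to i = 3. First occurrence in the window: #4 on April 18, 1998 (3×30 = 90 days in).
May 13, 1999 is 480 days after the start; 480 ÷ 30 = 16 remainder 0. Last occurrence in the window: #17 on May 13, 1999.
Occurrences #4 through #17: 14 in total.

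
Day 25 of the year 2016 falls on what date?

Jan 25, 2016

25 into Jan → Jan 25.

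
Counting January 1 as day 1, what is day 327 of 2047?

January has 31 days (327 − 31 = 296 remain).
February has 28 days (296 − 28 = 268 remain).
March has 31 days (268 − 31 = 237 remain).
April has 30 days (237 − 30 = 207 remain).
May has 31 days (207 − 31 = 176 remain).
June has 30 days (176 − 30 = 146 remain).
July has 31 days (146 − 31 = 115 remain).
August has 31 days (115 − 31 = 84 remain).
September has 30 days (84 − 30 = 54 remain).
October has 31 days (54 − 31 = 23 remain).
23 into November → November 23.

2047-11-23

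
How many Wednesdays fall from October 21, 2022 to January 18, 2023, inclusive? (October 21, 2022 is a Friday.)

October 21, 2022 is a Friday; the first Wednesday on or after it is October 26, 2022 (5 days later).
From October 26, 2022 to January 18, 2023: 5 + 30 + 31 + 18 = 84 days (rest of October, November, December, January).
84 ÷ 7 = 12 full weeks with remainder 0, so 12 more Wednesdays after the first → 13.

13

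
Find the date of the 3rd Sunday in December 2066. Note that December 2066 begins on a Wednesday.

2066-12-19

December 2066 begins on a Wednesday, so the first Sunday is December 5 (4 days later).
The 3rd Sunday is 2 weeks later: 5 + 14 = 19.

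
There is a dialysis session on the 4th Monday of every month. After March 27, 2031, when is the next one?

March 2031 starts on a Saturday; its first Monday is the 3rd, so the 4th Monday is the 24th — March 24, 2031.
That is not after March 27, 2031, so look at April 2031.
April 2031 starts on a Tuesday; its first Monday is the 7th, so the 4th Monday is the 28th — April 28, 2031.

April 28, 2031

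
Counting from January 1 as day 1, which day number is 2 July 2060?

184

Days in months before July: 31 + 29 + 31 + 30 + 31 + 30 = 182.
Plus 2 days into July → day 184.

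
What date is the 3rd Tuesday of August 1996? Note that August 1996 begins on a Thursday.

August 1996 begins on a Thursday, so the first Tuesday is August 6 (5 days later).
The 3rd Tuesday is 2 weeks later: 6 + 14 = 20.

20 August 1996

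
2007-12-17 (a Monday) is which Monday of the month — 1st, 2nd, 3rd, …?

3rd

Day 17 falls in week ⌈17/7⌉ of the month.
Days 1–7 hold the 1st Monday, 8–14 the 2nd, 15–21 the 3rd, 22–28 the 4th, 29–31 the 5th.
17 is in the range for the 3rd.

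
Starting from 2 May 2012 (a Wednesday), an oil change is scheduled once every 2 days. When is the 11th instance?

The 11th occurrence is 10 intervals after the first: 10 × 2 = 20 days after 2 May 2012.
20 days later is 22 May 2012.

22 May 2012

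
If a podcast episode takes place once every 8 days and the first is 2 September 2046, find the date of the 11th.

The 11th occurrence is 10 intervals after the first: 10 × 8 = 80 days after 2 September 2046.
September has 30 days — 28 days to the end of September leaves 52.
October has 31 days (21 left).
21 days into November → 21 November 2046.

21 November 2046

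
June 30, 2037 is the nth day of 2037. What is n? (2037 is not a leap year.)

Days in months before June: 31 + 28 + 31 + 30 + 31 = 151.
Plus 30 days into June → day 181.

181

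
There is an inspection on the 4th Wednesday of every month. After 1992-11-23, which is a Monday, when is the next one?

1992-11-25

November 1992 starts on a Sunday; its first Wednesday is the 4th, so the 4th Wednesday is the 25th — 1992-11-25.
1992-11-25 is after 1992-11-23, so that is the next one.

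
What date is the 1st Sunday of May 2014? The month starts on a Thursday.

May 2014 begins on a Thursday, so the first Sunday is May 4 (3 days later).

4 May 2014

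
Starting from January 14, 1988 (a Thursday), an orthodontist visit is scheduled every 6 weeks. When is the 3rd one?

April 7, 1988

The 3rd occurrence is 2 intervals after the first: 2 × 42 = 84 days after January 14, 1988.
January has 31 days — 17 days to the end of January leaves 67.
February has 29 days (38 left).
March has 31 days (7 left).
7 days into April → April 7, 1988.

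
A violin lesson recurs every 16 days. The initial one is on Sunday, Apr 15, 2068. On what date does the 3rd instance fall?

May 17, 2068

The 3rd occurrence is 2 intervals after the first: 2 × 16 = 32 days after Apr 15, 2068.
Apr has 30 days — 15 days to the end of Apr leaves 17.
17 days into May → May 17, 2068.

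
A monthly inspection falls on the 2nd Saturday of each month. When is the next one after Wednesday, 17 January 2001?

10 February 2001

January 2001 starts on a Monday; its first Saturday is the 6th, so the 2nd Saturday is the 13th — 13 January 2001.
That is not after 17 January 2001, so look at February 2001.
February 2001 starts on a Thursday; its first Saturday is the 3rd, so the 2nd Saturday is the 10th — 10 February 2001.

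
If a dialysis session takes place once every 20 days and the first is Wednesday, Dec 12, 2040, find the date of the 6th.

Mar 22, 2041

The 6th occurrence is 5 intervals after the first: 5 × 20 = 100 days after Dec 12, 2040.
Dec has 31 days — 19 days to the end of Dec leaves 81.
Jan has 31 days (50 left).
Feb has 28 days (22 left).
22 days into Mar → Mar 22, 2041.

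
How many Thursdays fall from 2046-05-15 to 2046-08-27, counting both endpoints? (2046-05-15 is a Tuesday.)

15

2046-05-15 is a Tuesday; the first Thursday on or after it is 2046-05-17 (2 days later).
From 2046-05-17 to 2046-08-27: 14 + 30 + 31 + 27 = 102 days (rest of May, June, July, August).
102 ÷ 7 = 14 full weeks with remainder 4, so 14 more Thursdays after the first → 15.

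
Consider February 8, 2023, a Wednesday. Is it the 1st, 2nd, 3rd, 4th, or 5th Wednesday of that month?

2nd

Day 8 falls in week ⌈8/7⌉ of the month.
Days 1–7 hold the 1st Wednesday, 8–14 the 2nd, 15–21 the 3rd, 22–28 the 4th, 29–31 the 5th.
8 is in the range for the 2nd.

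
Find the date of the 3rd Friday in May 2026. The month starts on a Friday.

May 2026 begins on a Friday, so the first Friday is May 1.
The 3rd Friday is 2 weeks later: 1 + 14 = 15.

May 15, 2026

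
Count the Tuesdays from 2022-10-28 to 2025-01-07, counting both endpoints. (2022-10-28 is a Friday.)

115

2022-10-28 is a Friday; the first Tuesday on or after it is 2022-11-01 (4 days later).
From 2022-11-01 to 2025-01-07: 60 + 365 + 366 + 7 = 798 days (rest of 2022, 2023, 2024, to 2025-01-07 in 2025).
798 ÷ 7 = 114 full weeks with remainder 0, so 114 more Tuesdays after the first → 115.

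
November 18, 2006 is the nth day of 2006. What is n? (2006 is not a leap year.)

322

Days in months before November: 31 + 28 + 31 + 30 + 31 + 30 + 31 + 31 + 30 + 31 = 304.
Plus 18 days into November → day 322.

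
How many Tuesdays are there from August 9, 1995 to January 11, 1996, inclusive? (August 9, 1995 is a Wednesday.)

August 9, 1995 is a Wednesday; the first Tuesday on or after it is August 15, 1995 (6 days later).
From August 15, 1995 to January 11, 1996: 16 + 30 + 31 + 30 + 31 + 11 = 149 days (rest of August, September, October, November, December, January).
149 ÷ 7 = 21 full weeks with remainder 2, so 21 more Tuesdays after the first → 22.

22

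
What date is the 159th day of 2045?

Jan has 31 days (159 − 31 = 128 remain).
Feb has 28 days (128 − 28 = 100 remain).
Mar has 31 days (100 − 31 = 69 remain).
Apr has 30 days (69 − 30 = 39 remain).
May has 31 days (39 − 31 = 8 remain).
8 into Jun → Jun 8.

Jun 8, 2045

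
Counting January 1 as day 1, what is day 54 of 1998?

January has 31 days (54 − 31 = 23 remain).
23 into February → February 23.

1998-02-23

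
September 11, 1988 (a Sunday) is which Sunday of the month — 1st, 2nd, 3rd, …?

2nd

Day 11 falls in week ⌈11/7⌉ of the month.
Days 1–7 hold the 1st Sunday, 8–14 the 2nd, 15–21 the 3rd, 22–28 the 4th, 29–31 the 5th.
11 is in the range for the 2nd.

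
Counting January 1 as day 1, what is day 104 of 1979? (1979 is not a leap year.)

14 April 1979

January has 31 days (104 − 31 = 73 remain).
February has 28 days (73 − 28 = 45 remain).
March has 31 days (45 − 31 = 14 remain).
14 into April → April 14.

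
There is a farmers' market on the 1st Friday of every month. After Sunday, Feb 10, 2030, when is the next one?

Feb 2030 starts on a Friday, so its 1st Friday is Feb 1, 2030.
That is not after Feb 10, 2030, so look at Mar 2030.
Mar 2030 starts on a Friday, so its 1st Friday is Mar 1, 2030.

Mar 1, 2030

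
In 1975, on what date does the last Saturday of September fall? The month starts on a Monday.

1975-09-27

September 1975 begins on a Monday, so the first Saturday is September 6 (5 days later).
September 1975 has 30 days. Adding weeks: 6, 13, 20, 27 — the last one ≤ 30 is the 27th.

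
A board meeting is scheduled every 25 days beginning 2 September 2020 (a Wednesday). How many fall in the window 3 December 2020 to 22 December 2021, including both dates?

16

Occurrences land 25·i days after 2 September 2020 for i = 0, 1, 2, …
3 December 2020 is 92 days after the start; 92 ÷ 25 = 3 remainder 17; since the remainder is 17, round up to i = 4. First occurrence in the window: #5 on 11 December 2020 (4×25 = 100 days in).
22 December 2021 is 476 days after the start; 476 ÷ 25 = 19 remainder 1. Last occurrence in the window: #20 on 21 December 2021.
Occurrences #5 through #20: 16 in total.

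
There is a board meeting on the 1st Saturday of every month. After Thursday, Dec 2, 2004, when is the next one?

Dec 2004 starts on a Wednesday, so its 1st Saturday is Dec 4, 2004 (3 days in).
Dec 4, 2004 is after Dec 2, 2004, so that is the next one.

Dec 4, 2004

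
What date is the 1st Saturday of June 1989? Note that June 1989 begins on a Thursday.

3 June 1989

June 1989 begins on a Thursday, so the first Saturday is June 3 (2 days later).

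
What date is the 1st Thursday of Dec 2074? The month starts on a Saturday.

Dec 2074 begins on a Saturday, so the first Thursday is Dec 6 (5 days later).

Dec 6, 2074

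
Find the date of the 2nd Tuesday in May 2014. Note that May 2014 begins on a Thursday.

May 13, 2014

May 2014 begins on a Thursday, so the first Tuesday is May 6 (5 days later).
The 2nd Tuesday is 1 weeks later: 6 + 7 = 13.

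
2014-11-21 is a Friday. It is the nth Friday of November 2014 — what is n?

Day 21 falls in week ⌈21/7⌉ of the month.
Days 1–7 hold the 1st Friday, 8–14 the 2nd, 15–21 the 3rd, 22–28 the 4th, 29–31 the 5th.
21 is in the range for the 3rd.

3rd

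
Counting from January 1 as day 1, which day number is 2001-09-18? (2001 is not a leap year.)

Days in months before September: 31 + 28 + 31 + 30 + 31 + 30 + 31 + 31 = 243.
Plus 18 days into September → day 261.

261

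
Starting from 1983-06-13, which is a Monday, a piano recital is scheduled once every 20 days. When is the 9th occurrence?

1983-11-20

The 9th occurrence is 8 intervals after the first: 8 × 20 = 160 days after 1983-06-13.
June has 30 days — 17 days to the end of June leaves 143.
July has 31 days (112 left).
August has 31 days (81 left).
September has 30 days (51 left).
October has 31 days (20 left).
20 days into November → 1983-11-20.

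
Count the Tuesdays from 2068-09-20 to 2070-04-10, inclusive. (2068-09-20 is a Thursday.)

81

2068-09-20 is a Thursday; the first Tuesday on or after it is 2068-09-25 (5 days later).
From 2068-09-25 to 2070-04-10: 97 + 365 + 100 = 562 days (rest of 2068, 2069, to 2070-04-10 in 2070).
562 ÷ 7 = 80 full weeks with remainder 2, so 80 more Tuesdays after the first → 81.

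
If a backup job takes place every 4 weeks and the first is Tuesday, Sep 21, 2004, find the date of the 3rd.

Nov 16, 2004

The 3rd occurrence is 2 intervals after the first: 2 × 28 = 56 days after Sep 21, 2004.
Sep has 30 days — 9 days to the end of Sep leaves 47.
Oct has 31 days (16 left).
16 days into Nov → Nov 16, 2004.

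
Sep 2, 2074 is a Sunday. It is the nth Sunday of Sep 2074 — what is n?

1st

Day 2 falls in week ⌈2/7⌉ of the month.
Days 1–7 hold the 1st Sunday, 8–14 the 2nd, 15–21 the 3rd, 22–28 the 4th, 29–31 the 5th.
2 is in the range for the 1st.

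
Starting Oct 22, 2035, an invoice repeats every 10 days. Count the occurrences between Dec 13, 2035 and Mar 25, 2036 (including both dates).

10

Occurrences land 10·i days after Oct 22, 2035 for i = 0, 1, 2, …
Dec 13, 2035 is 52 days after the start; 52 ÷ 10 = 5 remainder 2; since the remainder is 2, round up to i = 6. First occurrence in the window: #7 on Dec 21, 2035 (6×10 = 60 days in).
Mar 25, 2036 is 155 days after the start; 155 ÷ 10 = 15 remainder 5. Last occurrence in the window: #16 on Mar 20, 2036.
Occurrences #7 through #16: 10 in total.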